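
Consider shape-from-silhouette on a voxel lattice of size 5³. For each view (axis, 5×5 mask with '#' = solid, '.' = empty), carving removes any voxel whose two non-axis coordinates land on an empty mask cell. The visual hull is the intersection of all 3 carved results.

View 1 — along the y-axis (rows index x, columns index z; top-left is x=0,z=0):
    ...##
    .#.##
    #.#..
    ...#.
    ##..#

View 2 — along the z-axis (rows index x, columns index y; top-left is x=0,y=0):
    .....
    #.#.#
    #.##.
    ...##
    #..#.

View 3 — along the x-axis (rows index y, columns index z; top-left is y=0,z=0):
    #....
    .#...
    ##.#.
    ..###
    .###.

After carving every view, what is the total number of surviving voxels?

before carving: 125 voxels (5×5×5)
carve view 1 (along y, XZ-mask fill 11/25): 55 voxels remain
carve view 2 (along z, XY-mask fill 10/25): 23 voxels remain
carve view 3 (along x, YZ-mask fill 11/25): 11 voxels remain

voxel count = 11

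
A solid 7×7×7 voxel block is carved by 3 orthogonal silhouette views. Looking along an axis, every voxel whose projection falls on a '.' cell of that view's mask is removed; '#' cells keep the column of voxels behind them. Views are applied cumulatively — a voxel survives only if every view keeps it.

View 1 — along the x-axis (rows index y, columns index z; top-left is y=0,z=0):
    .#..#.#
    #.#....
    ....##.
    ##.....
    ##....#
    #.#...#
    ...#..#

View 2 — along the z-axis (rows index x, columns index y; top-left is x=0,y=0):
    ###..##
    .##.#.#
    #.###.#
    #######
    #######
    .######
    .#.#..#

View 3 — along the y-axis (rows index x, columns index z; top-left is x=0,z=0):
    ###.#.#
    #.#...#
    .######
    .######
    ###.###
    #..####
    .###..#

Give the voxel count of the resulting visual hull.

remaining voxels: 68

start: 7×7×7 = 343 voxels
  1. axis=0 (YZ plane), |mask|=17  ⇒  voxels=119
  2. axis=2 (XY plane), |mask|=37  ⇒  voxels=87
  3. axis=1 (XZ plane), |mask|=35  ⇒  voxels=68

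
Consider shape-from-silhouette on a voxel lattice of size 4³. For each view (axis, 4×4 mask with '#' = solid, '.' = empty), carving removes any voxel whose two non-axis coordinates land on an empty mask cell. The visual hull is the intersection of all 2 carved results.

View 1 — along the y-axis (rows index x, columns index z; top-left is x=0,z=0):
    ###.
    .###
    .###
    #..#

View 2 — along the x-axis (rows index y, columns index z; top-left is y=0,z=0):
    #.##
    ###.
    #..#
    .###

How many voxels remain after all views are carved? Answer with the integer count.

|visual hull| = 30

full grid |V| = 64
  1. axis=1 (XZ plane), |mask|=11  ⇒  voxels=44
  2. axis=0 (YZ plane), |mask|=11  ⇒  voxels=30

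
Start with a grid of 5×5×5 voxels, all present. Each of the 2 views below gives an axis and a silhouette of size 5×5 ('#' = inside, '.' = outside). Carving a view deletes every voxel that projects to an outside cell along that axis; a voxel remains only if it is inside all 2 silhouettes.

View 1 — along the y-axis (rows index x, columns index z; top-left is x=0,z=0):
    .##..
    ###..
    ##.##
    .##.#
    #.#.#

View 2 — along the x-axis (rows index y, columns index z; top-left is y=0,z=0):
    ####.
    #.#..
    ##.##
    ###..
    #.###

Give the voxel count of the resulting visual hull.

52 voxels

full grid |V| = 125
step 1: project along y, AND mask (15/25) → |grid| = 75
step 2: project along x, AND mask (17/25) → |grid| = 52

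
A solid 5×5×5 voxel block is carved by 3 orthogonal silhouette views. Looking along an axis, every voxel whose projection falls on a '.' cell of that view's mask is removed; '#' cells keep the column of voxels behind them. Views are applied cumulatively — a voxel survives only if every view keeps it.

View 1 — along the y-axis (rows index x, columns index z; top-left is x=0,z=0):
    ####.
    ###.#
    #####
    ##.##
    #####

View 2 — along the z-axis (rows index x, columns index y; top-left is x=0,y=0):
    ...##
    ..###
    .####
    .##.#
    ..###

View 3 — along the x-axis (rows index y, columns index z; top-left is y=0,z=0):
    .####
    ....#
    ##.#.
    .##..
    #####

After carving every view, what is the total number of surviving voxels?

initial block: 5^3 = 125
  1. axis=1 (XZ plane), |mask|=22  ⇒  voxels=110
  2. axis=2 (XY plane), |mask|=15  ⇒  voxels=67
  3. axis=0 (YZ plane), |mask|=15  ⇒  voxels=43

voxel count = 43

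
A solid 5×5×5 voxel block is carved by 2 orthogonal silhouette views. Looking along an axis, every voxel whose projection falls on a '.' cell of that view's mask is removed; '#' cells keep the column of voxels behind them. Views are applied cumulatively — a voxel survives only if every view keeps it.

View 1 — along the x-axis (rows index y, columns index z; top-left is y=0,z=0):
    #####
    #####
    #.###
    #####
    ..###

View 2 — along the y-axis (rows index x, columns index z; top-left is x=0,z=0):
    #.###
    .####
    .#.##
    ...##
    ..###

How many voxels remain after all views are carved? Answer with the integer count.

voxel count = 75

initial block: 5^3 = 125
V1 x: intersect with YZ mask (22 set) -- 110 left
V2 y: intersect with XZ mask (16 set) -- 75 left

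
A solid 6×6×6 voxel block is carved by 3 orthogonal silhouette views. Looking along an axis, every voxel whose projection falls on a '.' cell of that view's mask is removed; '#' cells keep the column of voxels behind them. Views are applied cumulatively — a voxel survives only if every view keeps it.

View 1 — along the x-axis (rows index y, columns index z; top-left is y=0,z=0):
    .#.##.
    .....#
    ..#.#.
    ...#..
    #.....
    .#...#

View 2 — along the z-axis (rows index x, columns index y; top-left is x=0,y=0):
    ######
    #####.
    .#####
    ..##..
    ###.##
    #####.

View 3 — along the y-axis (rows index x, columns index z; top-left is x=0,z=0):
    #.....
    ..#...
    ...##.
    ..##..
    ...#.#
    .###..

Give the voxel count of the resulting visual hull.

start: 6×6×6 = 216 voxels
after view 1 [x-axis, 10 of 36 cells solid] → remaining = 60
after view 2 [z-axis, 28 of 36 cells solid] → remaining = 45
after view 3 [y-axis, 11 of 36 cells solid] → remaining = 13

|visual hull| = 13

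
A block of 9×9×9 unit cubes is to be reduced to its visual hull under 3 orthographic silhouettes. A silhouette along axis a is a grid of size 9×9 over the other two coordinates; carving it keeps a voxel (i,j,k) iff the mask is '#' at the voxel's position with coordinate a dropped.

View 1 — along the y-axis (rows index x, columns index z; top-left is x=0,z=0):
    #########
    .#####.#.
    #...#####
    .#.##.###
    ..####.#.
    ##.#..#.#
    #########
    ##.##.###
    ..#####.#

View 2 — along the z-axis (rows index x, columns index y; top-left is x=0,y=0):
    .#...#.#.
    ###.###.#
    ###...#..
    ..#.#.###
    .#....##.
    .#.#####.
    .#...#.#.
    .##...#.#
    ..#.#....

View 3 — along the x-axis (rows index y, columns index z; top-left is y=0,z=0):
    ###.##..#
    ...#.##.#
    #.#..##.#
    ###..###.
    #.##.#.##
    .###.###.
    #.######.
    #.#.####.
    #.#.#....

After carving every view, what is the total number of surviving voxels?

before carving: 729 voxels (9×9×9)
V1 y: intersect with XZ mask (59 set) -- 531 left
V2 z: intersect with XY mask (37 set) -- 235 left
V3 x: intersect with YZ mask (49 set) -- 134 left

remaining voxels: 134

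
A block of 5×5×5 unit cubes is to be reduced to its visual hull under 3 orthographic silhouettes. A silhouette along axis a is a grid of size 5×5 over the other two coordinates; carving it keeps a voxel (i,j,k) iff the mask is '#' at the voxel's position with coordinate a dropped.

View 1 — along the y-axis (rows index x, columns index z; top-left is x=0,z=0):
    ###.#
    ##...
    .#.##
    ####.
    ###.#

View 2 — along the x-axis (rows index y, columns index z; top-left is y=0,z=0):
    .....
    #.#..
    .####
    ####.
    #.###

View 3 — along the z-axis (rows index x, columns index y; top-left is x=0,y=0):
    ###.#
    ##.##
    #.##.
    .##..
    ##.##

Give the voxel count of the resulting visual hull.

start: 5×5×5 = 125 voxels
V1 y: intersect with XZ mask (17 set) -- 85 left
V2 x: intersect with YZ mask (14 set) -- 46 left
V3 z: intersect with XY mask (17 set) -- 30 left

voxel count = 30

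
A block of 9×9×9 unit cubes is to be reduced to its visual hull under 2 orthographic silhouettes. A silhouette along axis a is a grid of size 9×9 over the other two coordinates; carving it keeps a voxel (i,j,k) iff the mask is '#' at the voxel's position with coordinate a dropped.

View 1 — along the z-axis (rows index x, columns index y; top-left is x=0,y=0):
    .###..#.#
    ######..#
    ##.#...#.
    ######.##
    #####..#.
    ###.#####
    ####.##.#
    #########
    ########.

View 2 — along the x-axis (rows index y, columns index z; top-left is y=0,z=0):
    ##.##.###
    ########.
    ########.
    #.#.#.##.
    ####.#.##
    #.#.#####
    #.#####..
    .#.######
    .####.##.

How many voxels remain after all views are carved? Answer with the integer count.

before carving: 729 voxels (9×9×9)
after view 1 [z-axis, 62 of 81 cells solid] → remaining = 558
after view 2 [x-axis, 61 of 81 cells solid] → remaining = 424

voxel count = 424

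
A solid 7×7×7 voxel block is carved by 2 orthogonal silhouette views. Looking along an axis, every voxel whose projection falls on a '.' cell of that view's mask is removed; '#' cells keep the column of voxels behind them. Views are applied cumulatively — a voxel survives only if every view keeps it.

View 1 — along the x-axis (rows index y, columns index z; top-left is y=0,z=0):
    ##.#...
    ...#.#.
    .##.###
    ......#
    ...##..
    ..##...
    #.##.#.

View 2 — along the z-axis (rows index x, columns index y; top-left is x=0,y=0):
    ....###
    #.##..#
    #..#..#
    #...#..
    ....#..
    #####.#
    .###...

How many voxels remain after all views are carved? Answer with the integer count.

|visual hull| = 61

start: 7×7×7 = 343 voxels
[1] x-view keeps 19 columns → grid now 133
[2] z-view keeps 22 columns → grid now 61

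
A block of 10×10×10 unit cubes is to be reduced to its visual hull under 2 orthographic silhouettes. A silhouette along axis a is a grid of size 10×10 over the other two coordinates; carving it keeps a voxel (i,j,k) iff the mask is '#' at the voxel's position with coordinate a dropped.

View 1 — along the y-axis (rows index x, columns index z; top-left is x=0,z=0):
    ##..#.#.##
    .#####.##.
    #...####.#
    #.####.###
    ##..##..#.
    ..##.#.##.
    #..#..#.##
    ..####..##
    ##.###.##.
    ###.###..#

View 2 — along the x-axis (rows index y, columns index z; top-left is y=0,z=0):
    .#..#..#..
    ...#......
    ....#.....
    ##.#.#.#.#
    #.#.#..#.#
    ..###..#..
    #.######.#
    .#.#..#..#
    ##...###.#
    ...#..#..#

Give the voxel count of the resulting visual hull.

before carving: 1000 voxels (10×10×10)
after view 1 [y-axis, 62 of 100 cells solid] → remaining = 620
after view 2 [x-axis, 41 of 100 cells solid] → remaining = 245

245 voxels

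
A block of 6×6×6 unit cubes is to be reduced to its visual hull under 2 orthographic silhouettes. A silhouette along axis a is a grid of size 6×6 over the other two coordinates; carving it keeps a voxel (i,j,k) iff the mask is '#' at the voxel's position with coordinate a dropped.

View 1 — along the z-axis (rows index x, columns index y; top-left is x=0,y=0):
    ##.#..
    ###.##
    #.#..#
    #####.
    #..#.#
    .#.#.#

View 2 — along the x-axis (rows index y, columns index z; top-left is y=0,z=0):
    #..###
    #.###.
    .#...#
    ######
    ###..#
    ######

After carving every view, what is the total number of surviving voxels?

remaining voxels: 98

start: 6×6×6 = 216 voxels
step 1: project along z, AND mask (22/36) → |grid| = 132
step 2: project along x, AND mask (26/36) → |grid| = 98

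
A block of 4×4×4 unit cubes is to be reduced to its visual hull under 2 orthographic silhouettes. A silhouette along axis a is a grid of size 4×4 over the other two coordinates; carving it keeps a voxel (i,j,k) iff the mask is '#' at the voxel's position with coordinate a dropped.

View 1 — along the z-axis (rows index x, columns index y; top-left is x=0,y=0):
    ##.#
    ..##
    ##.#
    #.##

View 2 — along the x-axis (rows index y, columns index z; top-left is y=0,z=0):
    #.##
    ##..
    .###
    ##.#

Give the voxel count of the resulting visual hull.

|visual hull| = 31

full grid |V| = 64
carve view 1 (along z, XY-mask fill 11/16): 44 voxels remain
carve view 2 (along x, YZ-mask fill 11/16): 31 voxels remain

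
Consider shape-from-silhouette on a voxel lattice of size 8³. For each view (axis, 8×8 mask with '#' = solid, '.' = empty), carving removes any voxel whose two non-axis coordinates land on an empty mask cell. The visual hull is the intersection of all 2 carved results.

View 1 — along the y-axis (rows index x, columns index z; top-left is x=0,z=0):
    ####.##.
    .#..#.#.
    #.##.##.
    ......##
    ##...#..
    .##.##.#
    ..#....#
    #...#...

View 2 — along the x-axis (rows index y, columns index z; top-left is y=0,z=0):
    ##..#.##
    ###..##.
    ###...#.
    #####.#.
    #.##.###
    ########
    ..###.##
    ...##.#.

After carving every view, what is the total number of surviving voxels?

149 voxels

start: 8×8×8 = 512 voxels
[1] y-view keeps 28 columns → grid now 224
[2] x-view keeps 42 columns → grid now 149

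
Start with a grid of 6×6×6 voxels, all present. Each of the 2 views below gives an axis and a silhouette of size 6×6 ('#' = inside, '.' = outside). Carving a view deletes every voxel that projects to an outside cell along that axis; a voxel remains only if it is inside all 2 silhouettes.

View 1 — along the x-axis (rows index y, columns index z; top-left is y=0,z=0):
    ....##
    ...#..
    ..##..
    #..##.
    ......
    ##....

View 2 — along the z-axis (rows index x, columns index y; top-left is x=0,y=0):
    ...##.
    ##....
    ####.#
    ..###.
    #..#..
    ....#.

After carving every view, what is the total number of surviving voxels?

initial block: 6^3 = 216
after view 1 [x-axis, 10 of 36 cells solid] → remaining = 60
after view 2 [z-axis, 15 of 36 cells solid] → remaining = 26

remaining voxels: 26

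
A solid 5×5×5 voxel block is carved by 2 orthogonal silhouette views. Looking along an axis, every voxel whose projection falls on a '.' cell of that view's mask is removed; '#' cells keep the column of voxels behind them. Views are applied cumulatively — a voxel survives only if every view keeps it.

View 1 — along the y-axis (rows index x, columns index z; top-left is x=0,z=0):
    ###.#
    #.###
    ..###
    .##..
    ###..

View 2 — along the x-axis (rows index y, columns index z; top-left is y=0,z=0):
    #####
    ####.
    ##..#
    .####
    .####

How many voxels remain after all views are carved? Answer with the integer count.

before carving: 125 voxels (5×5×5)
[1] y-view keeps 16 columns → grid now 80
[2] x-view keeps 20 columns → grid now 64

|visual hull| = 64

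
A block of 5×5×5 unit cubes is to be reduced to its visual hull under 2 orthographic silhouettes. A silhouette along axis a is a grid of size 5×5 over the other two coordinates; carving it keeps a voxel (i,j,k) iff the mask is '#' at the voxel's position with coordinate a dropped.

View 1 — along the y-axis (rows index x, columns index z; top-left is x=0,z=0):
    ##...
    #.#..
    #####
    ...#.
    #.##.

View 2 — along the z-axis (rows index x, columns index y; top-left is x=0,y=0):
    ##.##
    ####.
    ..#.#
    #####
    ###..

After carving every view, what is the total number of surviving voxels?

|visual hull| = 40

before carving: 125 voxels (5×5×5)
after view 1 [y-axis, 13 of 25 cells solid] → remaining = 65
after view 2 [z-axis, 18 of 25 cells solid] → remaining = 40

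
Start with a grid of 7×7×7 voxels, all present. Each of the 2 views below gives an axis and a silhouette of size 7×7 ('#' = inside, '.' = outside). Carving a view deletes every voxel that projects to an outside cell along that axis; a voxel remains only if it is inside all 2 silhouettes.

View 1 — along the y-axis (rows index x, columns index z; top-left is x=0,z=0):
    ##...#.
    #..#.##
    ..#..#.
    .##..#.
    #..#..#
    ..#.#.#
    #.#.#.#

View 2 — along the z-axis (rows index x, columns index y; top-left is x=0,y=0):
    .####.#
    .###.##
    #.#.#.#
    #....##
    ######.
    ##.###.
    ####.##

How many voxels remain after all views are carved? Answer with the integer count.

remaining voxels: 109

initial block: 7^3 = 343
[1] y-view keeps 22 columns → grid now 154
[2] z-view keeps 34 columns → grid now 109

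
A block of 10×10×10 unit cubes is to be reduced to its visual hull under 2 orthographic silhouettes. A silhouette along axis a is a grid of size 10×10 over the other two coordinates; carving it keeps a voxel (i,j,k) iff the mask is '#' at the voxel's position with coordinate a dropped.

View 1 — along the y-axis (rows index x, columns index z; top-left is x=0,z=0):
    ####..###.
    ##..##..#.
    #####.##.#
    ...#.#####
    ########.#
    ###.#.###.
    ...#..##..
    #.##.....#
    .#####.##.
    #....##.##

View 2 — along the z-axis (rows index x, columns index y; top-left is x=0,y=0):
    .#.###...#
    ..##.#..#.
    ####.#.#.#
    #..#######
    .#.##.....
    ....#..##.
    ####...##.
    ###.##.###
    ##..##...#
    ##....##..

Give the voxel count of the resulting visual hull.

voxel count = 312

start: 10×10×10 = 1000 voxels
step 1: project along y, AND mask (61/100) → |grid| = 610
step 2: project along z, AND mask (53/100) → |grid| = 312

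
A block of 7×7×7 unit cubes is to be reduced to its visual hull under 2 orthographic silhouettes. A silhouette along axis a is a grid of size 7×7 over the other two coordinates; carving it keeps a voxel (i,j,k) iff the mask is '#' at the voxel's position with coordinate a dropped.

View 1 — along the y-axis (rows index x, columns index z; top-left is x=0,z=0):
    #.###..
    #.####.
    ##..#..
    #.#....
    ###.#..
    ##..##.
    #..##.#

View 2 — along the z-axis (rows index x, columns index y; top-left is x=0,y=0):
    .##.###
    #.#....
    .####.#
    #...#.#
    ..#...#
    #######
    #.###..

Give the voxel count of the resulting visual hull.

full grid |V| = 343
  1. axis=1 (XZ plane), |mask|=26  ⇒  voxels=182
  2. axis=2 (XY plane), |mask|=28  ⇒  voxels=103

remaining voxels: 103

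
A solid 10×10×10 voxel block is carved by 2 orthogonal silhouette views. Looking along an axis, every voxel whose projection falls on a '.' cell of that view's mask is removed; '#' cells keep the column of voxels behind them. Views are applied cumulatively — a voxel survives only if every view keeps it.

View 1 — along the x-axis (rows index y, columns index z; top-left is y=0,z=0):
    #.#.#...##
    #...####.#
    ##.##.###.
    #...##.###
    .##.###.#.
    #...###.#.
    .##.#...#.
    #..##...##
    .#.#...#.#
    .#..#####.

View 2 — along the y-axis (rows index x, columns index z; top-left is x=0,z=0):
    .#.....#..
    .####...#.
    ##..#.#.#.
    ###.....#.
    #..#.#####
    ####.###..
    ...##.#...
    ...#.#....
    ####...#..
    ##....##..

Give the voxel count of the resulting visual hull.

full grid |V| = 1000
step 1: project along x, AND mask (54/100) → |grid| = 540
step 2: project along y, AND mask (44/100) → |grid| = 230

remaining voxels: 230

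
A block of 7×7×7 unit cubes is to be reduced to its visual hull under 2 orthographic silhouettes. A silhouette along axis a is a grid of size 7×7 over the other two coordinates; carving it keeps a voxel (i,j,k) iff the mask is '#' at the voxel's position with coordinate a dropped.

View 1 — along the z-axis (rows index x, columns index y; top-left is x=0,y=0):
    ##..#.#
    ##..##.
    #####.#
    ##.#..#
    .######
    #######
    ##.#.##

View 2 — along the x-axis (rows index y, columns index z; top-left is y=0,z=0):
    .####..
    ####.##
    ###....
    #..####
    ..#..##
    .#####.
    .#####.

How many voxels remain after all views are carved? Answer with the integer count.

|visual hull| = 165

before carving: 343 voxels (7×7×7)
after view 1 [z-axis, 36 of 49 cells solid] → remaining = 252
after view 2 [x-axis, 31 of 49 cells solid] → remaining = 165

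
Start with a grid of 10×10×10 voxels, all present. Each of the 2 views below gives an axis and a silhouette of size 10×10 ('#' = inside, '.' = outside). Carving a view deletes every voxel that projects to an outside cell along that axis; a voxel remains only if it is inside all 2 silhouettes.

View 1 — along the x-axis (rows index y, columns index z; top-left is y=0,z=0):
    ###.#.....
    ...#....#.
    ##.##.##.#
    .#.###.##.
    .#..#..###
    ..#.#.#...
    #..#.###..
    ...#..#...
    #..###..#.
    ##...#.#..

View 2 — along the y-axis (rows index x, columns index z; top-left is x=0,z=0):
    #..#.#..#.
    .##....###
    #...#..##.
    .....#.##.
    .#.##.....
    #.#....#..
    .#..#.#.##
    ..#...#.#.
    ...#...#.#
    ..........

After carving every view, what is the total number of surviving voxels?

full grid |V| = 1000
step 1: project along x, AND mask (43/100) → |grid| = 430
step 2: project along y, AND mask (33/100) → |grid| = 143

voxel count = 143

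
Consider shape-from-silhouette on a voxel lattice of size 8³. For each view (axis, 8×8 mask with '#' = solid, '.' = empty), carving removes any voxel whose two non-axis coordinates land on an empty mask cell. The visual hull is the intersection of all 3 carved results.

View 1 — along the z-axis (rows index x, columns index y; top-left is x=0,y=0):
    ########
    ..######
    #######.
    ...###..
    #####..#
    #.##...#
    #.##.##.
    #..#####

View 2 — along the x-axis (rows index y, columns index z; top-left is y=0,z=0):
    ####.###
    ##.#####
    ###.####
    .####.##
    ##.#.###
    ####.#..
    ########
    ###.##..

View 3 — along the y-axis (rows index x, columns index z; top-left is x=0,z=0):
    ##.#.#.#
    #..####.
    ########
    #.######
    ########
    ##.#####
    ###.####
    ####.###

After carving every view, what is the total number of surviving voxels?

238 voxels

initial block: 8^3 = 512
  1. axis=2 (XY plane), |mask|=45  ⇒  voxels=360
  2. axis=0 (YZ plane), |mask|=51  ⇒  voxels=284
  3. axis=1 (XZ plane), |mask|=54  ⇒  voxels=238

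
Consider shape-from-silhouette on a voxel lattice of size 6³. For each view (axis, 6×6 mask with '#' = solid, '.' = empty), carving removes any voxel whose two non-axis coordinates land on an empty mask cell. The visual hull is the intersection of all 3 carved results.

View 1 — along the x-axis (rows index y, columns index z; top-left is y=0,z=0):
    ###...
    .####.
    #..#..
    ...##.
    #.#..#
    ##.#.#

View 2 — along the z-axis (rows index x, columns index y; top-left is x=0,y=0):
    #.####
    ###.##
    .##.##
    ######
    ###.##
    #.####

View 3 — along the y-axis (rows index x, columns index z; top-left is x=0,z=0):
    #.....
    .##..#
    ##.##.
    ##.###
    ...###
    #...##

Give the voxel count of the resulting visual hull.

voxel count = 49

full grid |V| = 216
V1 x: intersect with YZ mask (18 set) -- 108 left
V2 z: intersect with XY mask (30 set) -- 91 left
V3 y: intersect with XZ mask (19 set) -- 49 left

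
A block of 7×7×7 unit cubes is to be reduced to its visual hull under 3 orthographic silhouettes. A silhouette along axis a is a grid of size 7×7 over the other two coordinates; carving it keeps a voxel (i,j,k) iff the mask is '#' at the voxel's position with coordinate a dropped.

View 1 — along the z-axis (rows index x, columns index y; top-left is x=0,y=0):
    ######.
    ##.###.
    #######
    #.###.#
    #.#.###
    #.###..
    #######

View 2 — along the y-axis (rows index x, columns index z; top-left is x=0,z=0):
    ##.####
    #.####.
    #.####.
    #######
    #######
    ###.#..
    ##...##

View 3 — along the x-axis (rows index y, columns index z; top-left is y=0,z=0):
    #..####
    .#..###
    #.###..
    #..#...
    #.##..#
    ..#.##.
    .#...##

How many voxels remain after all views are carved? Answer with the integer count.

voxel count = 111

before carving: 343 voxels (7×7×7)
carve view 1 (along z, XY-mask fill 39/49): 273 voxels remain
carve view 2 (along y, XZ-mask fill 38/49): 210 voxels remain
carve view 3 (along x, YZ-mask fill 25/49): 111 voxels remain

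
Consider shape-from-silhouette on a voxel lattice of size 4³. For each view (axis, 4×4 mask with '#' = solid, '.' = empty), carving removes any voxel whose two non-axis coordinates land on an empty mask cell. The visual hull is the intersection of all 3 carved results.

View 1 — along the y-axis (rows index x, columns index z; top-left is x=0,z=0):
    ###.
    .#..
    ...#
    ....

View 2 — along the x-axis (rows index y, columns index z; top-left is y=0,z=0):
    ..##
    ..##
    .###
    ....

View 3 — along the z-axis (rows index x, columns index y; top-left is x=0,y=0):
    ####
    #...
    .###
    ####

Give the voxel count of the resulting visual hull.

full grid |V| = 64
after view 1 [y-axis, 5 of 16 cells solid] → remaining = 20
after view 2 [x-axis, 7 of 16 cells solid] → remaining = 8
after view 3 [z-axis, 12 of 16 cells solid] → remaining = 6

|visual hull| = 6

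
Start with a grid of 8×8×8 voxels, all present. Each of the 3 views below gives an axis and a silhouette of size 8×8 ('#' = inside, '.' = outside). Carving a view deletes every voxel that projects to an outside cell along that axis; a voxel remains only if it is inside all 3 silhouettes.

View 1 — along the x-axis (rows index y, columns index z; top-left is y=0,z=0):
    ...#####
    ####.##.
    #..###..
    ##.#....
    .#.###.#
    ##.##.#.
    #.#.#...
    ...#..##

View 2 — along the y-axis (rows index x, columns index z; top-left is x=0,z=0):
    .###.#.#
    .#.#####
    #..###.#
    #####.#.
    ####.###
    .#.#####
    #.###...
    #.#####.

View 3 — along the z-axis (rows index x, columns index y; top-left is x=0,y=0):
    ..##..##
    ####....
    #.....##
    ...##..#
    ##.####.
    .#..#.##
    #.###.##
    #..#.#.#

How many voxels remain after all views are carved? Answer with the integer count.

remaining voxels: 98

full grid |V| = 512
  1. axis=0 (YZ plane), |mask|=34  ⇒  voxels=272
  2. axis=1 (XZ plane), |mask|=45  ⇒  voxels=200
  3. axis=2 (XY plane), |mask|=34  ⇒  voxels=98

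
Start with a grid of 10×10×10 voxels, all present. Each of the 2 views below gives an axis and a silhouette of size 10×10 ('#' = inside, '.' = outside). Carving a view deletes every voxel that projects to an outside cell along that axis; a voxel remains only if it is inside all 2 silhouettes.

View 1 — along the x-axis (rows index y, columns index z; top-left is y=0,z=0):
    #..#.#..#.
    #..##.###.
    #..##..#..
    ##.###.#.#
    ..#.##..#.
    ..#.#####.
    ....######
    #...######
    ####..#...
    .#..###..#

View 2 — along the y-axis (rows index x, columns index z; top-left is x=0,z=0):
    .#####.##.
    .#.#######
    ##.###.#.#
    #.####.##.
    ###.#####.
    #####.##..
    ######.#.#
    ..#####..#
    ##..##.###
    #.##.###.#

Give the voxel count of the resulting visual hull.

397 voxels

full grid |V| = 1000
step 1: project along x, AND mask (54/100) → |grid| = 540
step 2: project along y, AND mask (72/100) → |grid| = 397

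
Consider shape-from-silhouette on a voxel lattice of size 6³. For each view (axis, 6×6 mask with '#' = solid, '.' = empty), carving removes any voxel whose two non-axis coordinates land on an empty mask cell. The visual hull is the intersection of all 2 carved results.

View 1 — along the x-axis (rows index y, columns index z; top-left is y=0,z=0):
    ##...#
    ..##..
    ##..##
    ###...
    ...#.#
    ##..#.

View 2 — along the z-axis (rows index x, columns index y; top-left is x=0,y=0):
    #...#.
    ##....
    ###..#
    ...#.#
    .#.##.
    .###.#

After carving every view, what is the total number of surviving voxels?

full grid |V| = 216
after view 1 [x-axis, 17 of 36 cells solid] → remaining = 102
after view 2 [z-axis, 17 of 36 cells solid] → remaining = 47

voxel count = 47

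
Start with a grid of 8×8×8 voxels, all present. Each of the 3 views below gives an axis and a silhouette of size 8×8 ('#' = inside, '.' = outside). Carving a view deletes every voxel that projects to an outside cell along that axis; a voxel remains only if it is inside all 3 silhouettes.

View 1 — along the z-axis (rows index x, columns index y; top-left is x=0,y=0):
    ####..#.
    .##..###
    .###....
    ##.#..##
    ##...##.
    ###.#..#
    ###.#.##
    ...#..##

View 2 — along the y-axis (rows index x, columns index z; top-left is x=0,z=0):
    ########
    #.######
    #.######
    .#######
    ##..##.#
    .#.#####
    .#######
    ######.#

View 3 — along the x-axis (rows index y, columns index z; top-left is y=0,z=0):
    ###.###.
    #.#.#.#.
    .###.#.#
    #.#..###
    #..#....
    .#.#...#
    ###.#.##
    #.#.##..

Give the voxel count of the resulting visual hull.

remaining voxels: 138

start: 8×8×8 = 512 voxels
carve view 1 (along z, XY-mask fill 36/64): 288 voxels remain
carve view 2 (along y, XZ-mask fill 54/64): 244 voxels remain
carve view 3 (along x, YZ-mask fill 35/64): 138 voxels remain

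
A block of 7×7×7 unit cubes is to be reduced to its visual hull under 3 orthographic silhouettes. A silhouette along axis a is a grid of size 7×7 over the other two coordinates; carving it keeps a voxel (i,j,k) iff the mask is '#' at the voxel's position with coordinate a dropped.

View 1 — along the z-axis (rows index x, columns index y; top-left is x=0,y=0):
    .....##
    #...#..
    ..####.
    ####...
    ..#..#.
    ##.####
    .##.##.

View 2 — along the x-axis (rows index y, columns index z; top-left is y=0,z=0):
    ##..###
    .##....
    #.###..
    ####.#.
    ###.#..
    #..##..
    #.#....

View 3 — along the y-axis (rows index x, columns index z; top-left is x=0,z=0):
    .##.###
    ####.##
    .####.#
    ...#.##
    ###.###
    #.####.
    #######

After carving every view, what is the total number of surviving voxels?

before carving: 343 voxels (7×7×7)
carve view 1 (along z, XY-mask fill 24/49): 168 voxels remain
carve view 2 (along x, YZ-mask fill 25/49): 87 voxels remain
carve view 3 (along y, XZ-mask fill 37/49): 59 voxels remain

59 voxels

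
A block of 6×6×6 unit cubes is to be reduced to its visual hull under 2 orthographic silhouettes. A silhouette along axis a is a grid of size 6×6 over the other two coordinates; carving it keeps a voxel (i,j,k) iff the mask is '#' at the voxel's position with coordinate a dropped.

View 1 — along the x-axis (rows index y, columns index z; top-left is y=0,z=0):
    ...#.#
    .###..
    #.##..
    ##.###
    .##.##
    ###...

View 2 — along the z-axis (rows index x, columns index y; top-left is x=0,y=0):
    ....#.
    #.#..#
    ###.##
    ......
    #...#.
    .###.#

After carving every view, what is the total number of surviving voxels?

initial block: 6^3 = 216
after view 1 [x-axis, 20 of 36 cells solid] → remaining = 120
after view 2 [z-axis, 15 of 36 cells solid] → remaining = 47

voxel count = 47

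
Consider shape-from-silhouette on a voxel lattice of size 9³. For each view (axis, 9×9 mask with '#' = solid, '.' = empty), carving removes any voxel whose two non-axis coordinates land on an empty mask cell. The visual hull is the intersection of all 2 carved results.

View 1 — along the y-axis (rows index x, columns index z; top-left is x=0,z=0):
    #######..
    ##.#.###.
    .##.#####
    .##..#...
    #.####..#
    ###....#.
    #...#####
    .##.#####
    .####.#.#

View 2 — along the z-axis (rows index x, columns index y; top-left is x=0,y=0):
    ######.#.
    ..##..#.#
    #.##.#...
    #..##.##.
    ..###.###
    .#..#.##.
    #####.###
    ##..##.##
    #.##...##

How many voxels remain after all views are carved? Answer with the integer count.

288 voxels

initial block: 9^3 = 729
V1 y: intersect with XZ mask (52 set) -- 468 left
V2 z: intersect with XY mask (49 set) -- 288 left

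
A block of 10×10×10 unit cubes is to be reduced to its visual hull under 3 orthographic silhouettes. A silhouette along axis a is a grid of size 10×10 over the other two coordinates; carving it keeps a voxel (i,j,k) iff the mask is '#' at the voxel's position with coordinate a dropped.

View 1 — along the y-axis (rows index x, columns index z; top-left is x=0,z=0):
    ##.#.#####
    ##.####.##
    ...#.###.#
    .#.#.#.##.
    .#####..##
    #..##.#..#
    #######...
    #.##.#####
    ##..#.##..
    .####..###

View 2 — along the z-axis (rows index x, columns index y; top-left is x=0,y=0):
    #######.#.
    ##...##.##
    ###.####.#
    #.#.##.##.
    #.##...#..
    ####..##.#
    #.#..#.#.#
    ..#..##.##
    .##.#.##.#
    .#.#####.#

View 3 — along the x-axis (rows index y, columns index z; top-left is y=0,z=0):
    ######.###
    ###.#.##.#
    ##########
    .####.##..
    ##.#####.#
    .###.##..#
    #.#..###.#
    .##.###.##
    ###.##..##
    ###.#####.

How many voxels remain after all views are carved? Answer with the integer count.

initial block: 10^3 = 1000
carve view 1 (along y, XZ-mask fill 65/100): 650 voxels remain
carve view 2 (along z, XY-mask fill 62/100): 399 voxels remain
carve view 3 (along x, YZ-mask fill 74/100): 299 voxels remain

299 voxels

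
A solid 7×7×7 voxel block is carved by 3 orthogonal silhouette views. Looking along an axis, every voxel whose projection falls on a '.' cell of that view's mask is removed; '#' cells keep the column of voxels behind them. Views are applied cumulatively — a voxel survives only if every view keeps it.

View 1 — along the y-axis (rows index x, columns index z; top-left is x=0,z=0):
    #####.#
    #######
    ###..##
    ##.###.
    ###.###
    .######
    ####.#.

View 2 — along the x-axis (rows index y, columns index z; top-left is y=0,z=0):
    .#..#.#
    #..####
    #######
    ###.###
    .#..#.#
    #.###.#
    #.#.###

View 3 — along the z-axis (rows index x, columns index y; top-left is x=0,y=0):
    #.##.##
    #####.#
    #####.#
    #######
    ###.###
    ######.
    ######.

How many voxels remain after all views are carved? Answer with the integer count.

before carving: 343 voxels (7×7×7)
step 1: project along y, AND mask (40/49) → |grid| = 280
step 2: project along x, AND mask (34/49) → |grid| = 191
step 3: project along z, AND mask (42/49) → |grid| = 163

163 voxels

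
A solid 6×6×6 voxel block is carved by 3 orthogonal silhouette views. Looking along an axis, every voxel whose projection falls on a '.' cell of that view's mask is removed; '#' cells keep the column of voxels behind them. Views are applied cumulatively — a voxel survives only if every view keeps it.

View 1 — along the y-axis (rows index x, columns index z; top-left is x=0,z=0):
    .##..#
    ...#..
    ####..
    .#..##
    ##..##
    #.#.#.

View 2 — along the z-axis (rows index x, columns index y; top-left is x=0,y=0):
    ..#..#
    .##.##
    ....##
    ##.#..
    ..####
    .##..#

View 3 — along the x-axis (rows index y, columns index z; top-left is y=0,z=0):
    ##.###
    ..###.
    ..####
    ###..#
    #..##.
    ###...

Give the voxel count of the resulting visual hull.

before carving: 216 voxels (6×6×6)
step 1: project along y, AND mask (18/36) → |grid| = 108
step 2: project along z, AND mask (18/36) → |grid| = 52
step 3: project along x, AND mask (22/36) → |grid| = 33

|visual hull| = 33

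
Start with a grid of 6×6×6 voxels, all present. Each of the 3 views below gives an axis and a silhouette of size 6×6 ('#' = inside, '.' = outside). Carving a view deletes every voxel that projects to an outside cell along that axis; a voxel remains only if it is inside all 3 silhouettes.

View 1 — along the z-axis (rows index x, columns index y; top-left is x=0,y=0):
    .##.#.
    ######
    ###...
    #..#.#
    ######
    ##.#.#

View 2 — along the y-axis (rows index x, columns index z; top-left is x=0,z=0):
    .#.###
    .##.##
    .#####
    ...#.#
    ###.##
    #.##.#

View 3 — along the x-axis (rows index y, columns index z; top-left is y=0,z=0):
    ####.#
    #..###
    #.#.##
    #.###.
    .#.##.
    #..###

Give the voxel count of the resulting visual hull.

start: 6×6×6 = 216 voxels
carve view 1 (along z, XY-mask fill 25/36): 150 voxels remain
carve view 2 (along y, XZ-mask fill 24/36): 103 voxels remain
carve view 3 (along x, YZ-mask fill 24/36): 69 voxels remain

voxel count = 69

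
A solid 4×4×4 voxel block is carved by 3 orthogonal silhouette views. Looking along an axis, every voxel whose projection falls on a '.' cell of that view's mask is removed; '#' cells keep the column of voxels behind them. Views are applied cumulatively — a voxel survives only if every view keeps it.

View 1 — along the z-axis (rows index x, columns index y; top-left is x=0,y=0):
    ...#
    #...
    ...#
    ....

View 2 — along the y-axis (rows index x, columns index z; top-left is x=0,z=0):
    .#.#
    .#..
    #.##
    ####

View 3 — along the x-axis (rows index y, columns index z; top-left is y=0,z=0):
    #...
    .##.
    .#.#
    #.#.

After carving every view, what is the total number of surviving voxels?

initial block: 4^3 = 64
V1 z: intersect with XY mask (3 set) -- 12 left
V2 y: intersect with XZ mask (10 set) -- 6 left
V3 x: intersect with YZ mask (7 set) -- 2 left

remaining voxels: 2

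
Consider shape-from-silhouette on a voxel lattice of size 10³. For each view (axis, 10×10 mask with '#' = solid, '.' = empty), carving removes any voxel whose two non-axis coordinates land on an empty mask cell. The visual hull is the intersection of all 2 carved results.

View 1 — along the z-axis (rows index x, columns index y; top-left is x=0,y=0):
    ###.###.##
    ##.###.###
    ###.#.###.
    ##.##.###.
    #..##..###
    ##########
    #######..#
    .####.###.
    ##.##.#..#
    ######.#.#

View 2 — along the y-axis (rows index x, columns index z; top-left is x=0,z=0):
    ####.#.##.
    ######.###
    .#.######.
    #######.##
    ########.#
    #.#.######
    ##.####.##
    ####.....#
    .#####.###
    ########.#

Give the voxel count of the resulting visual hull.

initial block: 10^3 = 1000
carve view 1 (along z, XY-mask fill 75/100): 750 voxels remain
carve view 2 (along y, XZ-mask fill 79/100): 593 voxels remain

|visual hull| = 593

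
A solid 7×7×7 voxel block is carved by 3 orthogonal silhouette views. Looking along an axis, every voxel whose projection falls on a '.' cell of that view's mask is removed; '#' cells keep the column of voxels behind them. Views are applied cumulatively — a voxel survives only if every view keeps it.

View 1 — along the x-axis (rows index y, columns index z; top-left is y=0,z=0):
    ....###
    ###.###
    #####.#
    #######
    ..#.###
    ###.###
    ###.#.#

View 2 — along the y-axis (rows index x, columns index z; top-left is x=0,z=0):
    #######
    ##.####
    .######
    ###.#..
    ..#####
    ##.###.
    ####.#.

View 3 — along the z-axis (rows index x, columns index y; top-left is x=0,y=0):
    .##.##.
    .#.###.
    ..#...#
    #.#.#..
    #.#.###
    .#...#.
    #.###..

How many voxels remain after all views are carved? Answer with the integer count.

start: 7×7×7 = 343 voxels
carve view 1 (along x, YZ-mask fill 37/49): 259 voxels remain
carve view 2 (along y, XZ-mask fill 38/49): 197 voxels remain
carve view 3 (along z, XY-mask fill 24/49): 95 voxels remain

remaining voxels: 95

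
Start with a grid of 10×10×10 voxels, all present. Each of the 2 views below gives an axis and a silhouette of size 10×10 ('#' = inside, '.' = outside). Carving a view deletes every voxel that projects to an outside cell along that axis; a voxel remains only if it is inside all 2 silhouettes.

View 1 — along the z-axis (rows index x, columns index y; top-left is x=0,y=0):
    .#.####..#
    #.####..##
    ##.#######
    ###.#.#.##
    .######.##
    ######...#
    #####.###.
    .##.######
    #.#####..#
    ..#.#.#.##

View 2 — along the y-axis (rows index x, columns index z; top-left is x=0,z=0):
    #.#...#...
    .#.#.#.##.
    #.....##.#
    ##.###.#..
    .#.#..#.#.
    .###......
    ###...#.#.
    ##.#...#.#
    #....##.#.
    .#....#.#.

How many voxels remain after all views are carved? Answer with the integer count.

voxel count = 307

start: 10×10×10 = 1000 voxels
carve view 1 (along z, XY-mask fill 72/100): 720 voxels remain
carve view 2 (along y, XZ-mask fill 42/100): 307 voxels remain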